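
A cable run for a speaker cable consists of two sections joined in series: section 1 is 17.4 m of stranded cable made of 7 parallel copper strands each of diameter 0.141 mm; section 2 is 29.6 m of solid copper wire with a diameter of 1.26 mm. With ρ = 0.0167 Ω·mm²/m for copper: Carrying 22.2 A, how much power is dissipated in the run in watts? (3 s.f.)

ρ = 0.0167 Ω·mm²/m = 1.67×10^-8 Ω·m
Section 1: A_strand = π(7.0500e-05)² = 1.561e-08 m²; R₁ = ρL/(N·A_s) = (1.67×10^-8)(17.4)/(7×1.561e-08) = 2.659 Ω
Section 2: A = π(d/2)² = π(6.3000e-04 m)² = 1.247e-06 m²
R₂ = (1.67×10^-8)(29.6)/(1.247e-06) = 0.3964 Ω
R = R₁ + R₂ = 3.055 Ω
P = I²R = (22.2)² × 3.055 = 1510 W

1510 W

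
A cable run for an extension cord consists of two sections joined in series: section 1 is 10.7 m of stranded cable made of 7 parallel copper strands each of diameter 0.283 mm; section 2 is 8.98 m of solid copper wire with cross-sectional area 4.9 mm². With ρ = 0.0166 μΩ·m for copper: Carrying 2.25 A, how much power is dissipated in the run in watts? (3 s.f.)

ρ = 0.0166 μΩ·m = 1.66×10^-8 Ω·m
Section 1: A_strand = π(1.4150e-04)² = 6.290e-08 m²; R₁ = ρL/(N·A_s) = (1.66×10^-8)(10.7)/(7×6.290e-08) = 0.4034 Ω
Section 2: A = 4.9 mm² = 4.900e-06 m²
R₂ = (1.66×10^-8)(8.98)/(4.900e-06) = 0.03042 Ω
R = R₁ + R₂ = 0.4338 Ω
P = I²R = (2.25)² × 0.4338 = 2.20 W

2.20 W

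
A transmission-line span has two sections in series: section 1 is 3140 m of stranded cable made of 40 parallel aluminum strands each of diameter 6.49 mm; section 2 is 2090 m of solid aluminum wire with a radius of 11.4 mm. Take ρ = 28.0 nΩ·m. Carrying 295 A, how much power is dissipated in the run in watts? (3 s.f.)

ρ = 28.0 nΩ·m = 2.80×10^-8 Ω·m
Section 1: A_strand = π(3.2450e-03)² = 3.308e-05 m²; R₁ = ρL/(N·A_s) = (2.80×10^-8)(3140)/(40×3.308e-05) = 0.06644 Ω
Section 2: A = πr² = π(1.1400e-02 m)² = 4.083e-04 m²
R₂ = (2.80×10^-8)(2090)/(4.083e-04) = 0.1433 Ω
R = R₁ + R₂ = 0.2098 Ω
P = I²R = (295)² × 0.2098 = 18300 W

18300 W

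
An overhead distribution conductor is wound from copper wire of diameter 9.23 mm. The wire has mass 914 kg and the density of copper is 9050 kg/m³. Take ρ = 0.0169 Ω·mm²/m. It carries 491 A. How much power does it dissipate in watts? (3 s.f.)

91900 W

ρ = 0.0169 Ω·mm²/m = 1.69×10^-8 Ω·m
A = π(d/2)² = π(4.6150e-03 m)² = 6.6910e-05 m²
L = m/(density·A) = 914/(9050×6.6910e-05) = 1509 m
R = ρL/A = (1.69×10^-8)(1509)/(6.6910e-05) = 0.3812 Ω
P = I²R = (491)² × 0.3812 = 91900 W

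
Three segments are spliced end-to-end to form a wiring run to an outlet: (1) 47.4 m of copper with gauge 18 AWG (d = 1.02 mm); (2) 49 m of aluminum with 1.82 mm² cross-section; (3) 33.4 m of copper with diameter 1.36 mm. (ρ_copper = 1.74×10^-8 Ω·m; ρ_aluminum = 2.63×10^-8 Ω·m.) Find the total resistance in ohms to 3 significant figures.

Seg 1: A = π(1.02/2 mm)² = π(5.1000e-04 m)² = 8.171e-07 m²
R_1 = (1.74×10^-8)(47.4)/(8.171e-07) = 1.009 Ω
Seg 2: A = 1.82 mm² = 1.820e-06 m²
R_2 = (2.63×10^-8)(49)/(1.820e-06) = 0.7081 Ω
Seg 3: A = π(d/2)² = π(6.8000e-04 m)² = 1.453e-06 m²
R_3 = (1.74×10^-8)(33.4)/(1.453e-06) = 0.4001 Ω
R_total = R_1 + R_2 + R_3 = 2.12 Ω

2.12 Ω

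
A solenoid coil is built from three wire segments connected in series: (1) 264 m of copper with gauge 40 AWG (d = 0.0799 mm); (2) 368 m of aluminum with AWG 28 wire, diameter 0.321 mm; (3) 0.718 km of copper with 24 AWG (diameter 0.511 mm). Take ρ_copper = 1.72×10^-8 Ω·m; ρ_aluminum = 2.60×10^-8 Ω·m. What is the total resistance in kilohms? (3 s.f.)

1.08 kΩ

Seg 1: A = π(0.0799/2 mm)² = π(3.9950e-05 m)² = 5.014e-09 m²
R_1 = (1.72×10^-8)(264)/(5.014e-09) = 905.6 Ω
Seg 2: A = π(0.321/2 mm)² = π(1.6050e-04 m)² = 8.093e-08 m²
R_2 = (2.60×10^-8)(368)/(8.093e-08) = 118.2 Ω
Seg 3: A = π(0.511/2 mm)² = π(2.5550e-04 m)² = 2.051e-07 m²
R_3 = (1.72×10^-8)(718)/(2.051e-07) = 60.22 Ω
R_total = R_1 + R_2 + R_3 = 1.08 kΩ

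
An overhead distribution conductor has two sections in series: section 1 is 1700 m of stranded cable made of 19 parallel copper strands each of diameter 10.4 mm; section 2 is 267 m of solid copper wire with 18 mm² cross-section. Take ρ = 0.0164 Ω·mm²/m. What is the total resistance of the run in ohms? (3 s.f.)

0.261 Ω

ρ = 0.0164 Ω·mm²/m = 1.64×10^-8 Ω·m
Section 1: A_strand = π(5.2000e-03)² = 8.495e-05 m²; R₁ = ρL/(N·A_s) = (1.64×10^-8)(1700)/(19×8.495e-05) = 0.01727 Ω
Section 2: A = 18 mm² = 1.800e-05 m²
R₂ = (1.64×10^-8)(267)/(1.800e-05) = 0.2433 Ω
R = R₁ + R₂ = 0.261 Ω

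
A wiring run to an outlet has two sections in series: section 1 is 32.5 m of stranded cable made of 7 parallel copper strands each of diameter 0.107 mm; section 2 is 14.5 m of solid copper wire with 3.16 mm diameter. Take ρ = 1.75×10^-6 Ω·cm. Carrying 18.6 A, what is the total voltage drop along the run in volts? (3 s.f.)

169 V

ρ = 1.75×10^-6 Ω·cm = 1.75×10^-8 Ω·m
Section 1: A_strand = π(5.3500e-05)² = 8.992e-09 m²; R₁ = ρL/(N·A_s) = (1.75×10^-8)(32.5)/(7×8.992e-09) = 9.036 Ω
Section 2: A = π(d/2)² = π(1.5800e-03 m)² = 7.843e-06 m²
R₂ = (1.75×10^-8)(14.5)/(7.843e-06) = 0.03236 Ω
R = R₁ + R₂ = 9.068 Ω
V = IR = 18.6 × 9.068 = 169 V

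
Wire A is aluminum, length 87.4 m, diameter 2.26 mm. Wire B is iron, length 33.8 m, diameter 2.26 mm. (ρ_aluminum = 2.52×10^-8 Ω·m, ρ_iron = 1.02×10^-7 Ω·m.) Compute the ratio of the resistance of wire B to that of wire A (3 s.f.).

1.57

R ∝ ρL/d², so R_B/R_A = (ρ_B/ρ_A) × (L_B/L_A)
= (1.02×10^-7/2.52×10^-8) × (33.8/87.4) = 1.57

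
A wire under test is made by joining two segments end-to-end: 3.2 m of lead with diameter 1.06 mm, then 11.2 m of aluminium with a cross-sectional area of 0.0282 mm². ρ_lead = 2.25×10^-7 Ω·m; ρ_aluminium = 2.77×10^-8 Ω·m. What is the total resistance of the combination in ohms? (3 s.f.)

11.8 Ω

Segment 1: A = π(d/2)² = π(5.3000e-04 m)² = 8.825e-07 m²
R₁ = ρL/A = (2.25×10^-7)(3.2)/(8.825e-07) = 0.8159 Ω
Segment 2: A = 0.0282 mm² = 2.820e-08 m²
R₂ = (2.77×10^-8)(11.2)/(2.820e-08) = 11 Ω
R = R₁ + R₂ = 11.8 Ω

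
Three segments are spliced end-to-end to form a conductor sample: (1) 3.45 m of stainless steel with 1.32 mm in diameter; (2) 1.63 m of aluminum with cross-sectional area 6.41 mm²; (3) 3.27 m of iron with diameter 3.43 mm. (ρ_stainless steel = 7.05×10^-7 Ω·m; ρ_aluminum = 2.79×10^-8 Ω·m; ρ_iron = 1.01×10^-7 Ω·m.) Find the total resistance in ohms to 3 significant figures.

Seg 1: A = π(d/2)² = π(6.6000e-04 m)² = 1.368e-06 m²
R_1 = (7.05×10^-7)(3.45)/(1.368e-06) = 1.777 Ω
Seg 2: A = 6.41 mm² = 6.410e-06 m²
R_2 = (2.79×10^-8)(1.63)/(6.410e-06) = 0.007095 Ω
Seg 3: A = π(d/2)² = π(1.7150e-03 m)² = 9.240e-06 m²
R_3 = (1.01×10^-7)(3.27)/(9.240e-06) = 0.03574 Ω
R_total = R_1 + R_2 + R_3 = 1.82 Ω

1.82 Ω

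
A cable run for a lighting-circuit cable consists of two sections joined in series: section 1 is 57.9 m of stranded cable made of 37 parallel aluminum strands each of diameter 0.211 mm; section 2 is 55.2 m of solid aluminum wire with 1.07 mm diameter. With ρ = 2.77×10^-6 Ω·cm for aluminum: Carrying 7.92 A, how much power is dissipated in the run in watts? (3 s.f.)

ρ = 2.77×10^-6 Ω·cm = 2.77×10^-8 Ω·m
Section 1: A_strand = π(1.0550e-04)² = 3.497e-08 m²; R₁ = ρL/(N·A_s) = (2.77×10^-8)(57.9)/(37×3.497e-08) = 1.24 Ω
Section 2: A = π(d/2)² = π(5.3500e-04 m)² = 8.992e-07 m²
R₂ = (2.77×10^-8)(55.2)/(8.992e-07) = 1.7 Ω
R = R₁ + R₂ = 2.94 Ω
P = I²R = (7.92)² × 2.94 = 184 W

184 W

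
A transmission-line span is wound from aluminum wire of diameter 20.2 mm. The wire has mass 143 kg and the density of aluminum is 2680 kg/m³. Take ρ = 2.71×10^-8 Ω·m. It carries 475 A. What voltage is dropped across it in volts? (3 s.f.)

6.69 V

A = π(d/2)² = π(1.0100e-02 m)² = 3.2047e-04 m²
L = m/(density·A) = 143/(2680×3.2047e-04) = 166.5 m
R = ρL/A = (2.71×10^-8)(166.5)/(3.2047e-04) = 0.01408 Ω
V = IR = 475 × 0.01408 = 6.69 V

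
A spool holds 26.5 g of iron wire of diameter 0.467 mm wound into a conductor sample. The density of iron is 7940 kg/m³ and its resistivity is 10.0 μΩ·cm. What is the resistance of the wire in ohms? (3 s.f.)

11.4 Ω

ρ = 10.0 μΩ·cm = 1.00×10^-7 Ω·m
A = π(d/2)² = π(2.3350e-04 m)² = 1.7129e-07 m²
L = m/(density·A) = 0.0265/(7940×1.7129e-07) = 19.49 m
R = ρL/A = (1.00×10^-7)(19.49)/(1.7129e-07) = 11.4 Ω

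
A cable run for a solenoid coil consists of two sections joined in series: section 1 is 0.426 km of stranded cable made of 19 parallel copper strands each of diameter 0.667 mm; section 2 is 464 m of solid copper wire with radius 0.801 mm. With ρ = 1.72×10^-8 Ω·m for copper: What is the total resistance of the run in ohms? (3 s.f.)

Section 1: A_strand = π(3.3350e-04)² = 3.494e-07 m²; R₁ = ρL/(N·A_s) = (1.72×10^-8)(426)/(19×3.494e-07) = 1.104 Ω
Section 2: A = πr² = π(8.0100e-04 m)² = 2.016e-06 m²
R₂ = (1.72×10^-8)(464)/(2.016e-06) = 3.959 Ω
R = R₁ + R₂ = 5.06 Ω

5.06 Ω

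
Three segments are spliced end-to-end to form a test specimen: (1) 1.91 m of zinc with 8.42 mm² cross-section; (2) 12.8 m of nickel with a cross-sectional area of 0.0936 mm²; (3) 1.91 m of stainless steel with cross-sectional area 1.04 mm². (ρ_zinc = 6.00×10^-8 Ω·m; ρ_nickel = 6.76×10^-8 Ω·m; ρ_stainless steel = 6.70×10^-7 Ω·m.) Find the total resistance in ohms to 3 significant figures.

Seg 1: A = 8.42 mm² = 8.420e-06 m²
R_1 = (6.00×10^-8)(1.91)/(8.420e-06) = 0.01361 Ω
Seg 2: A = 0.0936 mm² = 9.360e-08 m²
R_2 = (6.76×10^-8)(12.8)/(9.360e-08) = 9.244 Ω
Seg 3: A = 1.04 mm² = 1.040e-06 m²
R_3 = (6.70×10^-7)(1.91)/(1.040e-06) = 1.23 Ω
R_total = R_1 + R_2 + R_3 = 10.5 Ω

10.5 Ω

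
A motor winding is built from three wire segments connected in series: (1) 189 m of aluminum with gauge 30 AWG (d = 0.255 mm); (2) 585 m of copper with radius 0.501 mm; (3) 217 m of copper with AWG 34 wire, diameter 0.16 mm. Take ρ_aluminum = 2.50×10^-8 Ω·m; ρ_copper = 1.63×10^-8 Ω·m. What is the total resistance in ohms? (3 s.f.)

Seg 1: A = π(0.255/2 mm)² = π(1.2750e-04 m)² = 5.107e-08 m²
R_1 = (2.50×10^-8)(189)/(5.107e-08) = 92.52 Ω
Seg 2: A = πr² = π(5.0100e-04 m)² = 7.885e-07 m²
R_2 = (1.63×10^-8)(585)/(7.885e-07) = 12.09 Ω
Seg 3: A = π(0.16/2 mm)² = π(8.0000e-05 m)² = 2.011e-08 m²
R_3 = (1.63×10^-8)(217)/(2.011e-08) = 175.9 Ω
R_total = R_1 + R_2 + R_3 = 281 Ω

281 Ω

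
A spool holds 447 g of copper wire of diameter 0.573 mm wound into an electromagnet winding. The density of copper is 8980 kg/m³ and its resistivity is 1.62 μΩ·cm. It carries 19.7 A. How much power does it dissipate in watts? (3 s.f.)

4710 W

ρ = 1.62 μΩ·cm = 1.62×10^-8 Ω·m
A = π(d/2)² = π(2.8650e-04 m)² = 2.5787e-07 m²
L = m/(density·A) = 0.447/(8980×2.5787e-07) = 193 m
R = ρL/A = (1.62×10^-8)(193)/(2.5787e-07) = 12.13 Ω
P = I²R = (19.7)² × 12.13 = 4710 W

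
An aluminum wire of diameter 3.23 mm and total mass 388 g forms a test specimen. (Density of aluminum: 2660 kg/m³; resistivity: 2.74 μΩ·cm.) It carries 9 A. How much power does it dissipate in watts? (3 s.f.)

4.82 W

ρ = 2.74 μΩ·cm = 2.74×10^-8 Ω·m
A = π(d/2)² = π(1.6150e-03 m)² = 8.1940e-06 m²
L = m/(density·A) = 0.388/(2660×8.1940e-06) = 17.8 m
R = ρL/A = (2.74×10^-8)(17.8)/(8.1940e-06) = 0.05953 Ω
P = I²R = (9)² × 0.05953 = 4.82 W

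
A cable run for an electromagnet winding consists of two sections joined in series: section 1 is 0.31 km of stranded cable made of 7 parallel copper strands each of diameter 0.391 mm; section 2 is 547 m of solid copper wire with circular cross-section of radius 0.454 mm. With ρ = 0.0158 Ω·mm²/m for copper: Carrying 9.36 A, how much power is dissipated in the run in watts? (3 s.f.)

1680 W

ρ = 0.0158 Ω·mm²/m = 1.58×10^-8 Ω·m
Section 1: A_strand = π(1.9550e-04)² = 1.201e-07 m²; R₁ = ρL/(N·A_s) = (1.58×10^-8)(310)/(7×1.201e-07) = 5.827 Ω
Section 2: A = πr² = π(4.5400e-04 m)² = 6.475e-07 m²
R₂ = (1.58×10^-8)(547)/(6.475e-07) = 13.35 Ω
R = R₁ + R₂ = 19.17 Ω
P = I²R = (9.36)² × 19.17 = 1680 W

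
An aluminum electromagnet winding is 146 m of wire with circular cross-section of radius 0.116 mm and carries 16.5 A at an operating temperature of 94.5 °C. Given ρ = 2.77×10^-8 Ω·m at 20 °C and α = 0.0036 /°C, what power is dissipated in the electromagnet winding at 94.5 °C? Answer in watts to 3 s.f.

33000 W

A = πr² = π(1.1600e-04 m)² = 4.227e-08 m²
R₍20₎ = ρL/A = (2.77×10^-8)(146)/(4.227e-08) = 95.67 Ω
R₍94.5₎ = R₍20₎(1 + αΔT) = 95.67 × (1 + 0.0036×74.5) = 121.3 Ω
P = I²R = (16.5)² × 121.3 = 33000 W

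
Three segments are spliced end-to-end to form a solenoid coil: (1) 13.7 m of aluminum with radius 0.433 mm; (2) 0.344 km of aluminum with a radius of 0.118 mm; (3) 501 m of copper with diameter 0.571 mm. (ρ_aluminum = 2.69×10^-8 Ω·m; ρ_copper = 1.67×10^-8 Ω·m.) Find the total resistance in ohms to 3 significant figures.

Seg 1: A = πr² = π(4.3300e-04 m)² = 5.890e-07 m²
R_1 = (2.69×10^-8)(13.7)/(5.890e-07) = 0.6257 Ω
Seg 2: A = πr² = π(1.1800e-04 m)² = 4.374e-08 m²
R_2 = (2.69×10^-8)(344)/(4.374e-08) = 211.5 Ω
Seg 3: A = π(d/2)² = π(2.8550e-04 m)² = 2.561e-07 m²
R_3 = (1.67×10^-8)(501)/(2.561e-07) = 32.67 Ω
R_total = R_1 + R_2 + R_3 = 245 Ω

245 Ω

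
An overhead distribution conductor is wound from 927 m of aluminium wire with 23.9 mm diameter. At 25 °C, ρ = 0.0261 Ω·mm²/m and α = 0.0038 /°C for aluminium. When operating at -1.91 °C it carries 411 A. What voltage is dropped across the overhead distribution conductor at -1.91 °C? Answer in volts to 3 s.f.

19.9 V

ρ = 0.0261 Ω·mm²/m = 2.61×10^-8 Ω·m
A = π(d/2)² = π(1.1950e-02 m)² = 4.486e-04 m²
R₍25₎ = ρL/A = (2.61×10^-8)(927)/(4.486e-04) = 0.05393 Ω
R₍-1.91₎ = R₍25₎(1 + αΔT) = 0.05393 × (1 + 0.0038×-26.9) = 0.04842 Ω
V = IR = 411 × 0.04842 = 19.9 V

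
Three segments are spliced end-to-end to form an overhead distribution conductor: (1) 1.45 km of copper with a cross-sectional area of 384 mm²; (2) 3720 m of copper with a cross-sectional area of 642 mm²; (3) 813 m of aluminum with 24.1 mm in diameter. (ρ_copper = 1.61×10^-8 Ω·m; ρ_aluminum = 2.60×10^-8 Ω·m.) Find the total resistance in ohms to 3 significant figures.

0.200 Ω

Seg 1: A = 384 mm² = 3.840e-04 m²
R_1 = (1.61×10^-8)(1450)/(3.840e-04) = 0.06079 Ω
Seg 2: A = 642 mm² = 6.420e-04 m²
R_2 = (1.61×10^-8)(3720)/(6.420e-04) = 0.09329 Ω
Seg 3: A = π(d/2)² = π(1.2050e-02 m)² = 4.562e-04 m²
R_3 = (2.60×10^-8)(813)/(4.562e-04) = 0.04634 Ω
R_total = R_1 + R_2 + R_3 = 0.200 Ω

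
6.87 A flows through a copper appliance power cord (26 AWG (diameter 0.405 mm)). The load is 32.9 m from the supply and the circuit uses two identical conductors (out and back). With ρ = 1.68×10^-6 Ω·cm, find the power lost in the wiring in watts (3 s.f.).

ρ = 1.68×10^-6 Ω·cm = 1.68×10^-8 Ω·m
A = π(0.405/2 mm)² = π(2.0250e-04 m)² = 1.288e-07 m²
Total conductor length (both ways) L = 2 × 32.9 = 65.8 m
R = ρL/A = (1.68×10^-8)(65.8)/(1.288e-07) = 8.581 Ω
P = I²R = (6.87)² × 8.581 = 405 W

405 W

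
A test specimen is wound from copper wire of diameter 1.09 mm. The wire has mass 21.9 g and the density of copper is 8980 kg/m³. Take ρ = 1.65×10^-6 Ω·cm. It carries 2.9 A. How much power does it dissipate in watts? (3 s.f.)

0.389 W

ρ = 1.65×10^-6 Ω·cm = 1.65×10^-8 Ω·m
A = π(d/2)² = π(5.4500e-04 m)² = 9.3313e-07 m²
L = m/(density·A) = 0.0219/(8980×9.3313e-07) = 2.614 m
R = ρL/A = (1.65×10^-8)(2.614)/(9.3313e-07) = 0.04621 Ω
P = I²R = (2.9)² × 0.04621 = 0.389 W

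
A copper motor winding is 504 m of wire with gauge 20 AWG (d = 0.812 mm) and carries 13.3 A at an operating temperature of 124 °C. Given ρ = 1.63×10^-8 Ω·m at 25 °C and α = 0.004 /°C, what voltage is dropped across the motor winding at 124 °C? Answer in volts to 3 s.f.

295 V

A = π(0.812/2 mm)² = π(4.0600e-04 m)² = 5.178e-07 m²
R₍25₎ = ρL/A = (1.63×10^-8)(504)/(5.178e-07) = 15.86 Ω
R₍124₎ = R₍25₎(1 + αΔT) = 15.86 × (1 + 0.004×99) = 22.15 Ω
V = IR = 13.3 × 22.15 = 295 V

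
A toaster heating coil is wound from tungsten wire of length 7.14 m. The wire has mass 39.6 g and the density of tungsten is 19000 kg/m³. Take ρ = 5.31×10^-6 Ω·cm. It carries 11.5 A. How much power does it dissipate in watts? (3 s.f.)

172 W

ρ = 5.31×10^-6 Ω·cm = 5.31×10^-8 Ω·m
A = m/(density·L) = 0.0396/(19000×7.14) = 2.9191e-07 m²
R = ρL/A = (5.31×10^-8)(7.14)/(2.9191e-07) = 1.299 Ω
P = I²R = (11.5)² × 1.299 = 172 W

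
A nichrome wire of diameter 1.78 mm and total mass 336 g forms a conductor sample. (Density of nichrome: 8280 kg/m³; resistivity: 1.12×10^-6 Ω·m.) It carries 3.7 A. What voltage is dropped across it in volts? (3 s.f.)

A = π(d/2)² = π(8.9000e-04 m)² = 2.4885e-06 m²
L = m/(density·A) = 0.336/(8280×2.4885e-06) = 16.31 m
R = ρL/A = (1.12×10^-6)(16.31)/(2.4885e-06) = 7.34 Ω
V = IR = 3.7 × 7.34 = 27.2 V

27.2 V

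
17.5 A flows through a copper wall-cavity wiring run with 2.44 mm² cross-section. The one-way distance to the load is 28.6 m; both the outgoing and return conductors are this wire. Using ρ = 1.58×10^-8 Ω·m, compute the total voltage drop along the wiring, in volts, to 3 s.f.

6.48 V

A = 2.44 mm² = 2.440e-06 m²
Total conductor length (both ways) L = 2 × 28.6 = 57.2 m
R = ρL/A = (1.58×10^-8)(57.2)/(2.440e-06) = 0.3704 Ω
V = IR = 17.5 × 0.3704 = 6.48 V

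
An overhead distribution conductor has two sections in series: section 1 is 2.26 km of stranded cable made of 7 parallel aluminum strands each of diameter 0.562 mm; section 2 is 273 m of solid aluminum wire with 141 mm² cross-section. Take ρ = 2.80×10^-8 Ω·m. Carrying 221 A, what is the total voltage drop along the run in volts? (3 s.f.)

Section 1: A_strand = π(2.8100e-04)² = 2.481e-07 m²; R₁ = ρL/(N·A_s) = (2.80×10^-8)(2260)/(7×2.481e-07) = 36.44 Ω
Section 2: A = 141 mm² = 1.410e-04 m²
R₂ = (2.80×10^-8)(273)/(1.410e-04) = 0.05421 Ω
R = R₁ + R₂ = 36.5 Ω
V = IR = 221 × 36.5 = 8070 V

8070 V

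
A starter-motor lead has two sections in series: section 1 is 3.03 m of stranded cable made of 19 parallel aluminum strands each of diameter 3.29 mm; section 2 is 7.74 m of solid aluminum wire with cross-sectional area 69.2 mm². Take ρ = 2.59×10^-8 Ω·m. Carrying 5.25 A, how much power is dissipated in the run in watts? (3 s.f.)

Section 1: A_strand = π(1.6450e-03)² = 8.501e-06 m²; R₁ = ρL/(N·A_s) = (2.59×10^-8)(3.03)/(19×8.501e-06) = 4.859×10^-4 Ω
Section 2: A = 69.2 mm² = 6.920e-05 m²
R₂ = (2.59×10^-8)(7.74)/(6.920e-05) = 0.002897 Ω
R = R₁ + R₂ = 0.003383 Ω
P = I²R = (5.25)² × 0.003383 = 0.0932 W

0.0932 W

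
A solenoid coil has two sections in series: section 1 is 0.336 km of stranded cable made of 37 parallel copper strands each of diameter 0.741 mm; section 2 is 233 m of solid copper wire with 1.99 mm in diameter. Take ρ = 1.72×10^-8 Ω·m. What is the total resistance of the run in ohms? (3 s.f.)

1.65 Ω

Section 1: A_strand = π(3.7050e-04)² = 4.312e-07 m²; R₁ = ρL/(N·A_s) = (1.72×10^-8)(336)/(37×4.312e-07) = 0.3622 Ω
Section 2: A = π(d/2)² = π(9.9500e-04 m)² = 3.110e-06 m²
R₂ = (1.72×10^-8)(233)/(3.110e-06) = 1.289 Ω
R = R₁ + R₂ = 1.65 Ω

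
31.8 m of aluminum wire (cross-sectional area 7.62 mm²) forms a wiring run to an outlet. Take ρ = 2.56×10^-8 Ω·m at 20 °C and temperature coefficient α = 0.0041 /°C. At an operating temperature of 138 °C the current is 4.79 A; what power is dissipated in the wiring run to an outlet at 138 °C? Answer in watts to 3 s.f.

A = 7.62 mm² = 7.620e-06 m²
R₍20₎ = ρL/A = (2.56×10^-8)(31.8)/(7.620e-06) = 0.1068 Ω
R₍138₎ = R₍20₎(1 + αΔT) = 0.1068 × (1 + 0.0041×118) = 0.1585 Ω
P = I²R = (4.79)² × 0.1585 = 3.64 W

3.64 W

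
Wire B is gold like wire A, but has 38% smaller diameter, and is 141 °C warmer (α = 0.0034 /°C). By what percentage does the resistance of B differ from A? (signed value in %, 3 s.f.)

285%

R ∝ ρL/d² with ρ ∝ (1+αΔT), so R_B/R_A = (1 − 38/100)⁻² × (1 + 0.0034×141)
= 2.602 × 1.479 = 3.849
(R_B − R_A)/R_A = 3.849 − 1 = 285%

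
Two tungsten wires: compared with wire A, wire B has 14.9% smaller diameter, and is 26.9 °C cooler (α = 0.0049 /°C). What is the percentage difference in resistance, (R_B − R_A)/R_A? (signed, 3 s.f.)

19.9%

R ∝ ρL/d² with ρ ∝ (1+αΔT), so R_B/R_A = (1 − 14.9/100)⁻² × (1 − 0.0049×26.9)
= 1.381 × 0.8682 = 1.199
(R_B − R_A)/R_A = 1.199 − 1 = 19.9%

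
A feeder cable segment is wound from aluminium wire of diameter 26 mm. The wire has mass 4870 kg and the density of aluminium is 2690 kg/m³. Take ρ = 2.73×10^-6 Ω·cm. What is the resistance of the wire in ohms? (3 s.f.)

0.175 Ω

ρ = 2.73×10^-6 Ω·cm = 2.73×10^-8 Ω·m
A = π(d/2)² = π(1.3000e-02 m)² = 5.3093e-04 m²
L = m/(density·A) = 4870/(2690×5.3093e-04) = 3410 m
R = ρL/A = (2.73×10^-8)(3410)/(5.3093e-04) = 0.175 Ω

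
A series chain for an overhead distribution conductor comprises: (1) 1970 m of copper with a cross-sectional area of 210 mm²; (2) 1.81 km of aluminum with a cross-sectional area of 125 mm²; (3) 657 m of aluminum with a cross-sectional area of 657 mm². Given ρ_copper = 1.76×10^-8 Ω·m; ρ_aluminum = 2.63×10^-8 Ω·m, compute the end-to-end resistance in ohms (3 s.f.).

Seg 1: A = 210 mm² = 2.100e-04 m²
R_1 = (1.76×10^-8)(1970)/(2.100e-04) = 0.1651 Ω
Seg 2: A = 125 mm² = 1.250e-04 m²
R_2 = (2.63×10^-8)(1810)/(1.250e-04) = 0.3808 Ω
Seg 3: A = 657 mm² = 6.570e-04 m²
R_3 = (2.63×10^-8)(657)/(6.570e-04) = 0.0263 Ω
R_total = R_1 + R_2 + R_3 = 0.572 Ω

0.572 Ω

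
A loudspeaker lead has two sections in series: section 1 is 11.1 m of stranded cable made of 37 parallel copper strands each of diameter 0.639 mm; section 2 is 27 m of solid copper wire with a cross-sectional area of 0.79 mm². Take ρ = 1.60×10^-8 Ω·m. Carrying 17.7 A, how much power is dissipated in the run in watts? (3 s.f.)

176 W

Section 1: A_strand = π(3.1950e-04)² = 3.207e-07 m²; R₁ = ρL/(N·A_s) = (1.60×10^-8)(11.1)/(37×3.207e-07) = 0.01497 Ω
Section 2: A = 0.79 mm² = 7.900e-07 m²
R₂ = (1.60×10^-8)(27)/(7.900e-07) = 0.5468 Ω
R = R₁ + R₂ = 0.5618 Ω
P = I²R = (17.7)² × 0.5618 = 176 W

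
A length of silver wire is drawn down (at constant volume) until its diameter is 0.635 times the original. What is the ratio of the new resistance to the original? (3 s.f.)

6.15

Volume constant ⇒ L' = L/r² with r = 0.635. R' = ρL'/A' = ρ(L/r²)/(πr²d₀²/4) = R/r⁴.
Factor = 6.15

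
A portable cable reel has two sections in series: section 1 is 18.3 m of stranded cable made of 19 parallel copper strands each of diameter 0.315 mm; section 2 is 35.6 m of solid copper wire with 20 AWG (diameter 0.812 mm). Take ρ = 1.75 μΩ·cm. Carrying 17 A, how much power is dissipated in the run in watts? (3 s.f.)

410 W

ρ = 1.75 μΩ·cm = 1.75×10^-8 Ω·m
Section 1: A_strand = π(1.5750e-04)² = 7.793e-08 m²; R₁ = ρL/(N·A_s) = (1.75×10^-8)(18.3)/(19×7.793e-08) = 0.2163 Ω
Section 2: A = π(0.812/2 mm)² = π(4.0600e-04 m)² = 5.178e-07 m²
R₂ = (1.75×10^-8)(35.6)/(5.178e-07) = 1.203 Ω
R = R₁ + R₂ = 1.419 Ω
P = I²R = (17)² × 1.419 = 410 W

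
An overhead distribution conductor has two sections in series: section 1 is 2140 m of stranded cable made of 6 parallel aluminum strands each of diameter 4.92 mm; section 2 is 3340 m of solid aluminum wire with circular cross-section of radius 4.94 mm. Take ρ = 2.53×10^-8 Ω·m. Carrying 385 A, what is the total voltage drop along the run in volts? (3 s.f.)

607 V

Section 1: A_strand = π(2.4600e-03)² = 1.901e-05 m²; R₁ = ρL/(N·A_s) = (2.53×10^-8)(2140)/(6×1.901e-05) = 0.4746 Ω
Section 2: A = πr² = π(4.9400e-03 m)² = 7.667e-05 m²
R₂ = (2.53×10^-8)(3340)/(7.667e-05) = 1.102 Ω
R = R₁ + R₂ = 1.577 Ω
V = IR = 385 × 1.577 = 607 V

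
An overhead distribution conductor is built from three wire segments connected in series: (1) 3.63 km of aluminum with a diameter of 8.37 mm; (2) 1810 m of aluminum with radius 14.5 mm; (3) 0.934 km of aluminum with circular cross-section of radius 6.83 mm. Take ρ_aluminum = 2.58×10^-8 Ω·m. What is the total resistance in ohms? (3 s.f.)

Seg 1: A = π(d/2)² = π(4.1850e-03 m)² = 5.502e-05 m²
R_1 = (2.58×10^-8)(3630)/(5.502e-05) = 1.702 Ω
Seg 2: A = πr² = π(1.4500e-02 m)² = 6.605e-04 m²
R_2 = (2.58×10^-8)(1810)/(6.605e-04) = 0.0707 Ω
Seg 3: A = πr² = π(6.8300e-03 m)² = 1.466e-04 m²
R_3 = (2.58×10^-8)(934)/(1.466e-04) = 0.1644 Ω
R_total = R_1 + R_2 + R_3 = 1.94 Ω

1.94 Ω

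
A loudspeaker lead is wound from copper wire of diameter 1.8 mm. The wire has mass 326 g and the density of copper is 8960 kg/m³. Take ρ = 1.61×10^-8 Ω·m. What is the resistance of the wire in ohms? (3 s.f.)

A = π(d/2)² = π(9.0000e-04 m)² = 2.5447e-06 m²
L = m/(density·A) = 0.326/(8960×2.5447e-06) = 14.3 m
R = ρL/A = (1.61×10^-8)(14.3)/(2.5447e-06) = 0.0905 Ω

0.0905 Ω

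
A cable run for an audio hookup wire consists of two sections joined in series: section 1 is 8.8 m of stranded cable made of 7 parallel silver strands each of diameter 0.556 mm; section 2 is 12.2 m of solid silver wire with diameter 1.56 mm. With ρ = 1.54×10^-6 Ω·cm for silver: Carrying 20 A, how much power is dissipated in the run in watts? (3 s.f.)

71.2 W

ρ = 1.54×10^-6 Ω·cm = 1.54×10^-8 Ω·m
Section 1: A_strand = π(2.7800e-04)² = 2.428e-07 m²; R₁ = ρL/(N·A_s) = (1.54×10^-8)(8.8)/(7×2.428e-07) = 0.07974 Ω
Section 2: A = π(d/2)² = π(7.8000e-04 m)² = 1.911e-06 m²
R₂ = (1.54×10^-8)(12.2)/(1.911e-06) = 0.0983 Ω
R = R₁ + R₂ = 0.178 Ω
P = I²R = (20)² × 0.178 = 71.2 W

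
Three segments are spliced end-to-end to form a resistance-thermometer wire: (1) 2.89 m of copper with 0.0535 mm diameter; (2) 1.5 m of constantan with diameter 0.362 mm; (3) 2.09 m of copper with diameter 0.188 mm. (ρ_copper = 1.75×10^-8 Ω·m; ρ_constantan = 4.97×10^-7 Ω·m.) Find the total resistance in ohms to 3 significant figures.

Seg 1: A = π(d/2)² = π(2.6750e-05 m)² = 2.248e-09 m²
R_1 = (1.75×10^-8)(2.89)/(2.248e-09) = 22.5 Ω
Seg 2: A = π(d/2)² = π(1.8100e-04 m)² = 1.029e-07 m²
R_2 = (4.97×10^-7)(1.5)/(1.029e-07) = 7.243 Ω
Seg 3: A = π(d/2)² = π(9.4000e-05 m)² = 2.776e-08 m²
R_3 = (1.75×10^-8)(2.09)/(2.776e-08) = 1.318 Ω
R_total = R_1 + R_2 + R_3 = 31.1 Ω

31.1 Ω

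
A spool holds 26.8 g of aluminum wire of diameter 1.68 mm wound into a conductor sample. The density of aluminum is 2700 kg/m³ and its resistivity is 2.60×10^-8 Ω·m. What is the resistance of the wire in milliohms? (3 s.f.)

52.5 mΩ

A = π(d/2)² = π(8.4000e-04 m)² = 2.2167e-06 m²
L = m/(density·A) = 0.0268/(2700×2.2167e-06) = 4.478 m
R = ρL/A = (2.60×10^-8)(4.478)/(2.2167e-06) = 52.5 mΩ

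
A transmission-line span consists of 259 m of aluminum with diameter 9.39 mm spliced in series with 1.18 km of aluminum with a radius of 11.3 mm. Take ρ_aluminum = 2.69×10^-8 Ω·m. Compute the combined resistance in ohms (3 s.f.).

0.180 Ω

Segment 1: A = π(d/2)² = π(4.6950e-03 m)² = 6.925e-05 m²
R₁ = ρL/A = (2.69×10^-8)(259)/(6.925e-05) = 0.1006 Ω
Segment 2: A = πr² = π(1.1300e-02 m)² = 4.011e-04 m²
R₂ = (2.69×10^-8)(1180)/(4.011e-04) = 0.07913 Ω
R = R₁ + R₂ = 0.180 Ω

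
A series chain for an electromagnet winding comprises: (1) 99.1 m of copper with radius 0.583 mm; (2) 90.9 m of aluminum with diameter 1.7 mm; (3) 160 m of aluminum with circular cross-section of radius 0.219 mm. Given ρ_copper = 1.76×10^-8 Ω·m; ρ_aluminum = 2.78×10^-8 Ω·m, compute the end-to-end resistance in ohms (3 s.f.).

32.3 Ω

Seg 1: A = πr² = π(5.8300e-04 m)² = 1.068e-06 m²
R_1 = (1.76×10^-8)(99.1)/(1.068e-06) = 1.633 Ω
Seg 2: A = π(d/2)² = π(8.5000e-04 m)² = 2.270e-06 m²
R_2 = (2.78×10^-8)(90.9)/(2.270e-06) = 1.113 Ω
Seg 3: A = πr² = π(2.1900e-04 m)² = 1.507e-07 m²
R_3 = (2.78×10^-8)(160)/(1.507e-07) = 29.52 Ω
R_total = R_1 + R_2 + R_3 = 32.3 Ω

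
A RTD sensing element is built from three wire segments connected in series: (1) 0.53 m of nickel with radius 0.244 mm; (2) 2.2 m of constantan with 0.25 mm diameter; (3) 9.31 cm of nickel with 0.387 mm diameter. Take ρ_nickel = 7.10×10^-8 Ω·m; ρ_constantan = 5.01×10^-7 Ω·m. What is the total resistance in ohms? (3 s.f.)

22.7 Ω

Seg 1: A = πr² = π(2.4400e-04 m)² = 1.870e-07 m²
R_1 = (7.10×10^-8)(0.53)/(1.870e-07) = 0.2012 Ω
Seg 2: A = π(d/2)² = π(1.2500e-04 m)² = 4.909e-08 m²
R_2 = (5.01×10^-7)(2.2)/(4.909e-08) = 22.45 Ω
Seg 3: A = π(d/2)² = π(1.9350e-04 m)² = 1.176e-07 m²
R_3 = (7.10×10^-8)(0.0931)/(1.176e-07) = 0.05619 Ω
R_total = R_1 + R_2 + R_3 = 22.7 Ω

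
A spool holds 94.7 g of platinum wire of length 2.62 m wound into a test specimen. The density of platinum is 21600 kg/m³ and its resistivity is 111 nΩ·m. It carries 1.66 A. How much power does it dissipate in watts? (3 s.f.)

0.479 W

ρ = 111 nΩ·m = 1.11×10^-7 Ω·m
A = m/(density·L) = 0.0947/(21600×2.62) = 1.6734e-06 m²
R = ρL/A = (1.11×10^-7)(2.62)/(1.6734e-06) = 0.1738 Ω
P = I²R = (1.66)² × 0.1738 = 0.479 W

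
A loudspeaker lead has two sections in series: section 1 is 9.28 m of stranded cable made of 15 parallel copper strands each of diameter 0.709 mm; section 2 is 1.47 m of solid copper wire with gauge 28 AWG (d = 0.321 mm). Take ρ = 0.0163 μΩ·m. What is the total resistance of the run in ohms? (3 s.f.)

ρ = 0.0163 μΩ·m = 1.63×10^-8 Ω·m
Section 1: A_strand = π(3.5450e-04)² = 3.948e-07 m²; R₁ = ρL/(N·A_s) = (1.63×10^-8)(9.28)/(15×3.948e-07) = 0.02554 Ω
Section 2: A = π(0.321/2 mm)² = π(1.6050e-04 m)² = 8.093e-08 m²
R₂ = (1.63×10^-8)(1.47)/(8.093e-08) = 0.2961 Ω
R = R₁ + R₂ = 0.322 Ω

0.322 Ω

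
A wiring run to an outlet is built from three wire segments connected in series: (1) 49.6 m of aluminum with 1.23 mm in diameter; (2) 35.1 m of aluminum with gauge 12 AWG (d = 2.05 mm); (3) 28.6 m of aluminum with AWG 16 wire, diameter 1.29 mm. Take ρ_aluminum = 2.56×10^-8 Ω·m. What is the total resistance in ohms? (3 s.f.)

1.90 Ω

Seg 1: A = π(d/2)² = π(6.1500e-04 m)² = 1.188e-06 m²
R_1 = (2.56×10^-8)(49.6)/(1.188e-06) = 1.069 Ω
Seg 2: A = π(2.05/2 mm)² = π(1.0250e-03 m)² = 3.301e-06 m²
R_2 = (2.56×10^-8)(35.1)/(3.301e-06) = 0.2722 Ω
Seg 3: A = π(1.29/2 mm)² = π(6.4500e-04 m)² = 1.307e-06 m²
R_3 = (2.56×10^-8)(28.6)/(1.307e-06) = 0.5602 Ω
R_total = R_1 + R_2 + R_3 = 1.90 Ω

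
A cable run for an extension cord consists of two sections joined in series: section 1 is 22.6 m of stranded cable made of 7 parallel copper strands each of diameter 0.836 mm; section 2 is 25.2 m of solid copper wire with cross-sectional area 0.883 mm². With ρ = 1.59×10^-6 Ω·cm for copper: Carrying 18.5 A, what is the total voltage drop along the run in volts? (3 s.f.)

10.1 V

ρ = 1.59×10^-6 Ω·cm = 1.59×10^-8 Ω·m
Section 1: A_strand = π(4.1800e-04)² = 5.489e-07 m²; R₁ = ρL/(N·A_s) = (1.59×10^-8)(22.6)/(7×5.489e-07) = 0.09352 Ω
Section 2: A = 0.883 mm² = 8.830e-07 m²
R₂ = (1.59×10^-8)(25.2)/(8.830e-07) = 0.4538 Ω
R = R₁ + R₂ = 0.5473 Ω
V = IR = 18.5 × 0.5473 = 10.1 V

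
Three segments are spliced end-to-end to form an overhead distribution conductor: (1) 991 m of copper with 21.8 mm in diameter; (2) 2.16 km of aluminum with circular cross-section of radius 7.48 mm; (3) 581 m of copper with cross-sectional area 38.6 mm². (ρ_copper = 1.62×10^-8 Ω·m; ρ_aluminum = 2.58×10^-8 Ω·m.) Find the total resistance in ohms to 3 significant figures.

0.604 Ω

Seg 1: A = π(d/2)² = π(1.0900e-02 m)² = 3.733e-04 m²
R_1 = (1.62×10^-8)(991)/(3.733e-04) = 0.04301 Ω
Seg 2: A = πr² = π(7.4800e-03 m)² = 1.758e-04 m²
R_2 = (2.58×10^-8)(2160)/(1.758e-04) = 0.317 Ω
Seg 3: A = 38.6 mm² = 3.860e-05 m²
R_3 = (1.62×10^-8)(581)/(3.860e-05) = 0.2438 Ω
R_total = R_1 + R_2 + R_3 = 0.604 Ω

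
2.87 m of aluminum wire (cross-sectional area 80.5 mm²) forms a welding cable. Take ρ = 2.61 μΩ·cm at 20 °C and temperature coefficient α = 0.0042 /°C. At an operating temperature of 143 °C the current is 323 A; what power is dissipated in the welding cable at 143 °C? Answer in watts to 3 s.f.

147 W

ρ = 2.61 μΩ·cm = 2.61×10^-8 Ω·m
A = 80.5 mm² = 8.050e-05 m²
R₍20₎ = ρL/A = (2.61×10^-8)(2.87)/(8.050e-05) = 9.305×10^-4 Ω
R₍143₎ = R₍20₎(1 + αΔT) = 9.305×10^-4 × (1 + 0.0042×123) = 0.001411 Ω
P = I²R = (323)² × 0.001411 = 147 W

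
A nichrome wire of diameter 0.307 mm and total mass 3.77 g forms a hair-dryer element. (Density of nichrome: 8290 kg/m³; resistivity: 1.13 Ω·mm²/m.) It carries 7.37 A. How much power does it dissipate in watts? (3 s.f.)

5090 W

ρ = 1.13 Ω·mm²/m = 1.13×10^-6 Ω·m
A = π(d/2)² = π(1.5350e-04 m)² = 7.4023e-08 m²
L = m/(density·A) = 0.00377/(8290×7.4023e-08) = 6.144 m
R = ρL/A = (1.13×10^-6)(6.144)/(7.4023e-08) = 93.78 Ω
P = I²R = (7.37)² × 93.78 = 5090 W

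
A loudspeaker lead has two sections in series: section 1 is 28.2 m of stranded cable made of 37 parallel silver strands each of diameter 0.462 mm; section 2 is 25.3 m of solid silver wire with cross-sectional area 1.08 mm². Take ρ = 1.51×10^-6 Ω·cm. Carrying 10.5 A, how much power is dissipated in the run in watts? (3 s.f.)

ρ = 1.51×10^-6 Ω·cm = 1.51×10^-8 Ω·m
Section 1: A_strand = π(2.3100e-04)² = 1.676e-07 m²; R₁ = ρL/(N·A_s) = (1.51×10^-8)(28.2)/(37×1.676e-07) = 0.06865 Ω
Section 2: A = 1.08 mm² = 1.080e-06 m²
R₂ = (1.51×10^-8)(25.3)/(1.080e-06) = 0.3537 Ω
R = R₁ + R₂ = 0.4224 Ω
P = I²R = (10.5)² × 0.4224 = 46.6 W

46.6 W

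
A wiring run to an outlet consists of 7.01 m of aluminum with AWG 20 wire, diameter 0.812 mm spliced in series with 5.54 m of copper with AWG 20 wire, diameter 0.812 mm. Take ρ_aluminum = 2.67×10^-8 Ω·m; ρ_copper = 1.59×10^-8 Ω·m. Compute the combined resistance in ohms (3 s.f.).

0.532 Ω

Segment 1: A = π(0.812/2 mm)² = π(4.0600e-04 m)² = 5.178e-07 m²
R₁ = ρL/A = (2.67×10^-8)(7.01)/(5.178e-07) = 0.3614 Ω
R₂ = (1.59×10^-8)(5.54)/(5.178e-07) = 0.1701 Ω
R = R₁ + R₂ = 0.532 Ω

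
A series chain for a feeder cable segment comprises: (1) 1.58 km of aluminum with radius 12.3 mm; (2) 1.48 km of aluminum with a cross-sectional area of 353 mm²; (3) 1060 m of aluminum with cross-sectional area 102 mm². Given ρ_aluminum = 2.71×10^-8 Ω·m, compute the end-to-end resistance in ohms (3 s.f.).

Seg 1: A = πr² = π(1.2300e-02 m)² = 4.753e-04 m²
R_1 = (2.71×10^-8)(1580)/(4.753e-04) = 0.09009 Ω
Seg 2: A = 353 mm² = 3.530e-04 m²
R_2 = (2.71×10^-8)(1480)/(3.530e-04) = 0.1136 Ω
Seg 3: A = 102 mm² = 1.020e-04 m²
R_3 = (2.71×10^-8)(1060)/(1.020e-04) = 0.2816 Ω
R_total = R_1 + R_2 + R_3 = 0.485 Ω

0.485 Ω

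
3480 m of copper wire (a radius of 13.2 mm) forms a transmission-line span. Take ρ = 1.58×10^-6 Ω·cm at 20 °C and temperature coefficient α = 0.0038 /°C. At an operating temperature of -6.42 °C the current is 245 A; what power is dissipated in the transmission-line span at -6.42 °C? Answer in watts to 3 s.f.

ρ = 1.58×10^-6 Ω·cm = 1.58×10^-8 Ω·m
A = πr² = π(1.3200e-02 m)² = 5.474e-04 m²
R₍20₎ = ρL/A = (1.58×10^-8)(3480)/(5.474e-04) = 0.1004 Ω
R₍-6.42₎ = R₍20₎(1 + αΔT) = 0.1004 × (1 + 0.0038×-26.4) = 0.09036 Ω
P = I²R = (245)² × 0.09036 = 5420 W

5420 W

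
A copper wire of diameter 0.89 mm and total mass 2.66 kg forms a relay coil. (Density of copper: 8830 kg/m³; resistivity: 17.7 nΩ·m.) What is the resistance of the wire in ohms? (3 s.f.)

ρ = 17.7 nΩ·m = 1.77×10^-8 Ω·m
A = π(d/2)² = π(4.4500e-04 m)² = 6.2211e-07 m²
L = m/(density·A) = 2.66/(8830×6.2211e-07) = 484.2 m
R = ρL/A = (1.77×10^-8)(484.2)/(6.2211e-07) = 13.8 Ω

13.8 Ω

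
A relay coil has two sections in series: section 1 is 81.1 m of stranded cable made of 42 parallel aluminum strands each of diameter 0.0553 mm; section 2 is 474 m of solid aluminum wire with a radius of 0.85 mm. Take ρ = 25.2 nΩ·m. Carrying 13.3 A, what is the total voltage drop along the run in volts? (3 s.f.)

ρ = 25.2 nΩ·m = 2.52×10^-8 Ω·m
Section 1: A_strand = π(2.7650e-05)² = 2.402e-09 m²; R₁ = ρL/(N·A_s) = (2.52×10^-8)(81.1)/(42×2.402e-09) = 20.26 Ω
Section 2: A = πr² = π(8.5000e-04 m)² = 2.270e-06 m²
R₂ = (2.52×10^-8)(474)/(2.270e-06) = 5.262 Ω
R = R₁ + R₂ = 25.52 Ω
V = IR = 13.3 × 25.52 = 339 V

339 V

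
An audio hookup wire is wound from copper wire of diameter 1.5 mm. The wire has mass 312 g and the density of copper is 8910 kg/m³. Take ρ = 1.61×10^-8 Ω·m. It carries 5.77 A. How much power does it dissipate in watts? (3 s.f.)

6.01 W

A = π(d/2)² = π(7.5000e-04 m)² = 1.7671e-06 m²
L = m/(density·A) = 0.312/(8910×1.7671e-06) = 19.82 m
R = ρL/A = (1.61×10^-8)(19.82)/(1.7671e-06) = 0.1805 Ω
P = I²R = (5.77)² × 0.1805 = 6.01 W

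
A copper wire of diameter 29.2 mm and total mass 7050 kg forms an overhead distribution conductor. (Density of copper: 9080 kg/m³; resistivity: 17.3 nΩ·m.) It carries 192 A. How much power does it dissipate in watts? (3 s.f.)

1100 W

ρ = 17.3 nΩ·m = 1.73×10^-8 Ω·m
A = π(d/2)² = π(1.4600e-02 m)² = 6.6966e-04 m²
L = m/(density·A) = 7050/(9080×6.6966e-04) = 1159 m
R = ρL/A = (1.73×10^-8)(1159)/(6.6966e-04) = 0.02995 Ω
P = I²R = (192)² × 0.02995 = 1100 W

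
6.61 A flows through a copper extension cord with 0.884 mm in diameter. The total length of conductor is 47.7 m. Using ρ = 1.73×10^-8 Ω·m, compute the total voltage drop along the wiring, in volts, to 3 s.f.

8.89 V

A = π(d/2)² = π(4.4200e-04 m)² = 6.138e-07 m²
R = ρL/A = (1.73×10^-8)(47.7)/(6.138e-07) = 1.345 Ω
V = IR = 6.61 × 1.345 = 8.89 V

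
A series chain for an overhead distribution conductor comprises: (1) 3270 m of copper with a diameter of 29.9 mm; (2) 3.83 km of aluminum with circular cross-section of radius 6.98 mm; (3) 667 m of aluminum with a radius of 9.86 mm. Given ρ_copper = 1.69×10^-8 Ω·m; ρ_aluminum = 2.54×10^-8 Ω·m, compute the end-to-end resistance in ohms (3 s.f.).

Seg 1: A = π(d/2)² = π(1.4950e-02 m)² = 7.022e-04 m²
R_1 = (1.69×10^-8)(3270)/(7.022e-04) = 0.0787 Ω
Seg 2: A = πr² = π(6.9800e-03 m)² = 1.531e-04 m²
R_2 = (2.54×10^-8)(3830)/(1.531e-04) = 0.6356 Ω
Seg 3: A = πr² = π(9.8600e-03 m)² = 3.054e-04 m²
R_3 = (2.54×10^-8)(667)/(3.054e-04) = 0.05547 Ω
R_total = R_1 + R_2 + R_3 = 0.770 Ω

0.770 Ω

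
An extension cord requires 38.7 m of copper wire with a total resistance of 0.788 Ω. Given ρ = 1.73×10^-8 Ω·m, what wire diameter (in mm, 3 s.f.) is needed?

1.04 mm

A = ρL/R = (1.73×10^-8)(38.7)/(0.788) = 8.496e-07 m²
d = 2√(A/π) = 1.040e-03 m = 1.04 mm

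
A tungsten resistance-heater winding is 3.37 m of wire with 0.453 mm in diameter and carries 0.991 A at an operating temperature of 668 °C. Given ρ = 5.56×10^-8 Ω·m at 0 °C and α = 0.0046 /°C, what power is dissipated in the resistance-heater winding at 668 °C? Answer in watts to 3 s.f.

4.65 W

A = π(d/2)² = π(2.2650e-04 m)² = 1.612e-07 m²
R₍0₎ = ρL/A = (5.56×10^-8)(3.37)/(1.612e-07) = 1.163 Ω
R₍668₎ = R₍0₎(1 + αΔT) = 1.163 × (1 + 0.0046×668) = 4.735 Ω
P = I²R = (0.991)² × 4.735 = 4.65 W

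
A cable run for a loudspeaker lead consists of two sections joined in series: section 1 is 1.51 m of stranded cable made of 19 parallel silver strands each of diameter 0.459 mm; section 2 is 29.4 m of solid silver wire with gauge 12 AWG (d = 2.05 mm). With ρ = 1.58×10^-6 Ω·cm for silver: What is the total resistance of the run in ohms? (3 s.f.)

ρ = 1.58×10^-6 Ω·cm = 1.58×10^-8 Ω·m
Section 1: A_strand = π(2.2950e-04)² = 1.655e-07 m²; R₁ = ρL/(N·A_s) = (1.58×10^-8)(1.51)/(19×1.655e-07) = 0.007589 Ω
Section 2: A = π(2.05/2 mm)² = π(1.0250e-03 m)² = 3.301e-06 m²
R₂ = (1.58×10^-8)(29.4)/(3.301e-06) = 0.1407 Ω
R = R₁ + R₂ = 0.148 Ω

0.148 Ω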